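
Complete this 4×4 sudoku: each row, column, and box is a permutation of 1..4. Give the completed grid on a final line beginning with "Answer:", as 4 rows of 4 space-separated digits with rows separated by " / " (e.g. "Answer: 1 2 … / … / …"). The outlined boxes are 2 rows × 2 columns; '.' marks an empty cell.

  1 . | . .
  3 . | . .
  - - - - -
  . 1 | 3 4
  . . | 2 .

Step 1. [r2c3∈{1,4}] across col 3, 1 lands solely at r2c3. So r2c3=1.
Step 2. [r2c2∈{2,4}] in row 2, 4 fits only at r2c2. So r2c2=4.
Step 3. [r1c2∈{2}] r1c2's peers cover all but 2. So r1c2=2.
Step 4. [r1c3∈{4}] nothing but 4 survives at r1c3. So r1c3=4.
Step 5. [r4c1∈{4}] nothing but 4 survives at r4c1. So r4c1=4.
Step 6. [r4c4∈{1}] r4c4's peers cover all but 1. So r4c4=1.
Step 7. [r2c4∈{2}] r2c4's peers cover all but 2, so r2c4=2.
Step 8. [r4c2∈{3}] r4c2's peers cover all but 3 ⇒ r4c2=3.
Step 9. [r1c4∈{3}] r1c4 is down to just 3, so r1c4=3.
Step 10. [r3c1∈{2}] r3c1 has the single candidate 2, so r3c1=2.

Answer: 1 2 4 3 / 3 4 1 2 / 2 1 3 4 / 4 3 2 1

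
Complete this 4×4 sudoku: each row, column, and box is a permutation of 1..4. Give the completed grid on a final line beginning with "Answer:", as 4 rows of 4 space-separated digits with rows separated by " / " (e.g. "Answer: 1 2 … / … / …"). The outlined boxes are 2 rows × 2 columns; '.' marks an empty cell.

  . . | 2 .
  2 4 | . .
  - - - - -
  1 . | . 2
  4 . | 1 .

Step 1. [r4c4∈{3}] r4c4 is down to just 3, so r4c4=3.
Step 2. [r1c2∈{1,3}] 1 has one home in col 2: r1c2. So r1c2=1.
Step 3. [r3c2∈{3}] r3c2 is down to just 3 ⇒ r3c2=3.
Step 4. [r3c3∈{4}] nothing but 4 survives at r3c3 ⇒ r3c3=4.
Step 5. [r1c4∈{4}] r1c4 has the single candidate 4, so r1c4=4.
Step 6. [r4c2∈{2}] only 2 remains possible at r4c2 ⇒ r4c2=2.
Step 7. [r2c4∈{1}] nothing but 1 survives at r2c4 ⇒ r2c4=1.
Step 8. [r2c3∈{3}] only 3 remains possible at r2c3 ⇒ r2c3=3.
Step 9. [r1c1∈{3}] only 3 remains possible at r1c1, so r1c1=3.

Answer: 3 1 2 4 / 2 4 3 1 / 1 3 4 2 / 4 2 1 3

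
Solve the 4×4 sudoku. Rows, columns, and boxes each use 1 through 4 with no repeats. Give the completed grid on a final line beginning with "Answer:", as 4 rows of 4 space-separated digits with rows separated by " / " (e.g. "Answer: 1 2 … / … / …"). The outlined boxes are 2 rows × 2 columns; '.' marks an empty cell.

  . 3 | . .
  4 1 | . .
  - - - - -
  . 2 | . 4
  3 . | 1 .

Step 1. [r2c4∈{2,3}] 3 has one home in col 4: r2c4 ⇒ r2c4=3.
Step 2. [r1c1∈{2}] r1c1's peers cover all but 2. So r1c1=2.
Step 3. [r1c4∈{1}] nothing but 1 survives at r1c4, so r1c4=1.
Step 4. [r3c3∈{3}] r3c3 is down to just 3 ⇒ r3c3=3.
Step 5. [r4c4∈{2}] r4c4 is down to just 2. So r4c4=2.
Step 6. [r4c2∈{4}] r4c2 is down to just 4 ⇒ r4c2=4.
Step 7. [r1c3∈{4}] r1c3 is down to just 4, so r1c3=4.
Step 8. [r2c3∈{2}] r2c3's peers cover all but 2, so r2c3=2.
Step 9. [r3c1∈{1}] nothing but 1 survives at r3c1, so r3c1=1.

Answer: 2 3 4 1 / 4 1 2 3 / 1 2 3 4 / 3 4 1 2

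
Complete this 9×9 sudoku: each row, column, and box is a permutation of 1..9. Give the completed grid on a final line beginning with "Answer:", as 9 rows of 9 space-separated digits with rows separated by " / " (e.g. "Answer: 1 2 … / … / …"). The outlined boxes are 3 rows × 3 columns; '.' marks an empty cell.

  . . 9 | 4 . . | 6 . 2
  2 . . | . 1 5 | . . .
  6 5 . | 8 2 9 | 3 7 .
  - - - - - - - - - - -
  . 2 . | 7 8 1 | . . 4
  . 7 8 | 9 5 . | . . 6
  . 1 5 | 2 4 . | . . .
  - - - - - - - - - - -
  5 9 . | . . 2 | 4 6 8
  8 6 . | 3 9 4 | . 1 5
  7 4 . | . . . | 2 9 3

Step 1. [r1c5∈{3,7}] 3 has one home in col 5: r1c5, so r1c5=3.
Step 2. [r9c3∈{1}] nothing but 1 survives at r9c3. So r9c3=1.
Step 3. [r5c6∈{3}] r5c6 is down to just 3, so r5c6=3.
Step 4. [r2c2∈{3,8}] r2c2 is the only open cell in col 2 admitting 3 ⇒ r2c2=3.
Step 5. [r2c9∈{9}] nothing but 9 survives at r2c9, so r2c9=9.
Step 6. [r2c7∈{8}] r2c7's peers cover all but 8 ⇒ r2c7=8.
Step 7. [r9c5∈{6}] r9c5 is down to just 6, so r9c5=6.
Step 8. [r4c7∈{5,9}] in col 7, 5 fits only at r4c7. So r4c7=5.
Step 9. [r4c8∈{3}] r4c8 is down to just 3. So r4c8=3.
Step 10. [r6c7∈{7,9}] in col 7, 9 fits only at r6c7 ⇒ r6c7=9.
Step 11. [r2c8∈{4}] r2c8 has the single candidate 4 ⇒ r2c8=4.
Step 12. [r1c1∈{1}] r1c1 is down to just 1 ⇒ r1c1=1.
Step 13. [r3c3∈{4}] r3c3's peers cover all but 4, so r3c3=4.
Step 14. [r5c7∈{1}] nothing but 1 survives at r5c7, so r5c7=1.
Step 15. [r7c5∈{7}] r7c5 is down to just 7. So r7c5=7.
Step 16. [r6c1∈{3}] r6c1 is down to just 3. So r6c1=3.
Step 17. [r6c8∈{8}] only 8 remains possible at r6c8 ⇒ r6c8=8.
Step 18. [r9c6∈{8}] r9c6 has the single candidate 8. So r9c6=8.
Step 19. [r1c2∈{8}] r1c2 has the single candidate 8. So r1c2=8.
Step 20. [r7c3∈{3}] r7c3 is down to just 3. So r7c3=3.
Step 21. [r2c4∈{6}] r2c4's peers cover all but 6, so r2c4=6.
Step 22. [r5c8∈{2}] r5c8 is down to just 2, so r5c8=2.
Step 23. [r4c1∈{9}] only 9 remains possible at r4c1. So r4c1=9.
Step 24. [r8c3∈{2}] r8c3 is down to just 2, so r8c3=2.
Step 25. [r4c3∈{6}] r4c3 is down to just 6. So r4c3=6.
Step 26. [r2c3∈{7}] r2c3 is down to just 7, so r2c3=7.
Step 27. [r9c4∈{5}] r9c4 is down to just 5, so r9c4=5.
Step 28. [r8c7∈{7}] r8c7 has the single candidate 7 ⇒ r8c7=7.
Step 29. [r7c4∈{1}] r7c4 is down to just 1. So r7c4=1.
Step 30. [r1c6∈{7}] only 7 remains possible at r1c6 ⇒ r1c6=7.
Step 31. [r6c9∈{7}] r6c9 is down to just 7. So r6c9=7.
Step 32. [r6c6∈{6}] r6c6 is down to just 6. So r6c6=6.
Step 33. [r3c9∈{1}] r3c9 is down to just 1, so r3c9=1.
Step 34. [r1c8∈{5}] nothing but 5 survives at r1c8, so r1c8=5.
Step 35. [r5c1∈{4}] r5c1 is down to just 4. So r5c1=4.

Answer: 1 8 9 4 3 7 6 5 2 / 2 3 7 6 1 5 8 4 9 / 6 5 4 8 2 9 3 7 1 / 9 2 6 7 8 1 5 3 4 / 4 7 8 9 5 3 1 2 6 / 3 1 5 2 4 6 9 8 7 / 5 9 3 1 7 2 4 6 8 / 8 6 2 3 9 4 7 1 5 / 7 4 1 5 6 8 2 9 3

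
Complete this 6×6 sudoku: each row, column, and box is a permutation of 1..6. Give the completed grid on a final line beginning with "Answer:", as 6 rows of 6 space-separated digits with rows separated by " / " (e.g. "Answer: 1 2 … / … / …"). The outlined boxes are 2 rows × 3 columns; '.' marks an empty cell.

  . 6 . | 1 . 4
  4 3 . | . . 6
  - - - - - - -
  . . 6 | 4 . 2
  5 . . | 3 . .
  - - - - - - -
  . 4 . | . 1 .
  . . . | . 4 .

Step 1. [r6c2∈{1,2,5}] col 2 places 5 nowhere but r6c2 ⇒ r6c2=5.
Step 2. [r1c1∈{2}] only 2 remains possible at r1c1. So r1c1=2.
Step 3. [r3c1∈{1,3}] r3c1 is the only open cell in row 3 admitting 3, so r3c1=3.
Step 4. [r2c3∈{1,5}] row 2 places 1 nowhere but r2c3 ⇒ r2c3=1.
Step 5. [r2c5∈{2,5}] 2 has one home in col 5: r2c5. So r2c5=2.
Step 6. [r5c6∈{3,5}] across col 6, 5 lands solely at r5c6, so r5c6=5.
Step 7. [r5c1∈{6}] r5c1 has the single candidate 6. So r5c1=6.
Step 8. [r4c2∈{1,2}] 2 has one home in col 2: r4c2. So r4c2=2.
Step 9. [r5c4∈{2}] r5c4's peers cover all but 2 ⇒ r5c4=2.
Step 10. [r1c5∈{3,5}] across row 1, 3 lands solely at r1c5 ⇒ r1c5=3.
Step 11. [r6c6∈{3}] r6c6's peers cover all but 3. So r6c6=3.
Step 12. [r6c1∈{1}] nothing but 1 survives at r6c1, so r6c1=1.
Step 13. [r6c3∈{2}] r6c3 has the single candidate 2, so r6c3=2.
Step 14. [r3c2∈{1}] nothing but 1 survives at r3c2, so r3c2=1.
Step 15. [r2c4∈{5}] r2c4's peers cover all but 5 ⇒ r2c4=5.
Step 16. [r1c3∈{5}] r1c3's peers cover all but 5, so r1c3=5.
Step 17. [r6c4∈{6}] only 6 remains possible at r6c4, so r6c4=6.
Step 18. [r4c3∈{4}] r4c3's peers cover all but 4 ⇒ r4c3=4.
Step 19. [r5c3∈{3}] r5c3 is down to just 3. So r5c3=3.
Step 20. [r4c5∈{6}] r4c5 is down to just 6, so r4c5=6.
Step 21. [r4c6∈{1}] r4c6's peers cover all but 1 ⇒ r4c6=1.
Step 22. [r3c5∈{5}] r3c5 has the single candidate 5, so r3c5=5.

Answer: 2 6 5 1 3 4 / 4 3 1 5 2 6 / 3 1 6 4 5 2 / 5 2 4 3 6 1 / 6 4 3 2 1 5 / 1 5 2 6 4 3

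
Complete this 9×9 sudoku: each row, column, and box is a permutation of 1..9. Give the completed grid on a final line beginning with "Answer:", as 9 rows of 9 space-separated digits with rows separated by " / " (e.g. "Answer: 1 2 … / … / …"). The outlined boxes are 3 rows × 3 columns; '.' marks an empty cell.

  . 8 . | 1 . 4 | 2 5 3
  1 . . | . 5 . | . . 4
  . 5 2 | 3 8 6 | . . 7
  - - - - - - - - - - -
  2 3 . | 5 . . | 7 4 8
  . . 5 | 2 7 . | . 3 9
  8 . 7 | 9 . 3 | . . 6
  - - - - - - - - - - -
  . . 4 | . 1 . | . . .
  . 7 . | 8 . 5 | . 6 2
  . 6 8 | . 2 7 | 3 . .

Step 1. [r2c2∈{9}] r2c2 has the single candidate 9. So r2c2=9.
Step 2. [r5c7∈{1}] nothing but 1 survives at r5c7, so r5c7=1.
Step 3. [r7c6∈{9}] r7c6 is down to just 9. So r7c6=9.
Step 4. [r7c1∈{3,5}] in row 7, 3 fits only at r7c1. So r7c1=3.
Step 5. [r4c3∈{1,6,9}] across row 4, 9 lands solely at r4c3 ⇒ r4c3=9.
Step 6. [r5c2∈{4}] only 4 remains possible at r5c2 ⇒ r5c2=4.
Step 7. [r2c7∈{6,8}] in col 7, 6 fits only at r2c7 ⇒ r2c7=6.
Step 8. [r8c1∈{9}] r8c1 is down to just 9, so r8c1=9.
Step 9. [r7c7∈{5,8}] across col 7, 8 lands solely at r7c7 ⇒ r7c7=8.
Step 10. [r9c9∈{1,5}] 1 has one home in col 9: r9c9. So r9c9=1.
Step 11. [r3c8∈{1,9}] row 3 places 1 nowhere but r3c8, so r3c8=1.
Step 12. [r8c5∈{3,4}] r8c5 is the only open cell in row 8 admitting 3, so r8c5=3.
Step 13. [r1c1∈{6,7}] across row 1, 7 lands solely at r1c1 ⇒ r1c1=7.
Step 14. [r5c1∈{6}] nothing but 6 survives at r5c1. So r5c1=6.
Step 15. [r8c3∈{1}] r8c3 has the single candidate 1. So r8c3=1.
Step 16. [r9c1∈{5}] nothing but 5 survives at r9c1, so r9c1=5.
Step 17. [r7c2∈{2}] only 2 remains possible at r7c2 ⇒ r7c2=2.
Step 18. [r2c8∈{8}] r2c8 has the single candidate 8, so r2c8=8.
Step 19. [r6c5∈{4}] nothing but 4 survives at r6c5 ⇒ r6c5=4.
Step 20. [r4c6∈{1}] r4c6 is down to just 1, so r4c6=1.
Step 21. [r6c7∈{5}] nothing but 5 survives at r6c7 ⇒ r6c7=5.
Step 22. [r7c8∈{7}] r7c8 is down to just 7, so r7c8=7.
Step 23. [r7c9∈{5}] only 5 remains possible at r7c9 ⇒ r7c9=5.
Step 24. [r6c8∈{2}] r6c8 has the single candidate 2. So r6c8=2.
Step 25. [r9c8∈{9}] r9c8 has the single candidate 9 ⇒ r9c8=9.
Step 26. [r5c6∈{8}] r5c6's peers cover all but 8, so r5c6=8.
Step 27. [r4c5∈{6}] only 6 remains possible at r4c5, so r4c5=6.
Step 28. [r2c3∈{3}] nothing but 3 survives at r2c3, so r2c3=3.
Step 29. [r2c4∈{7}] only 7 remains possible at r2c4 ⇒ r2c4=7.
Step 30. [r6c2∈{1}] nothing but 1 survives at r6c2 ⇒ r6c2=1.
Step 31. [r2c6∈{2}] nothing but 2 survives at r2c6. So r2c6=2.
Step 32. [r9c4∈{4}] r9c4 has the single candidate 4. So r9c4=4.
Step 33. [r8c7∈{4}] r8c7 has the single candidate 4, so r8c7=4.
Step 34. [r3c1∈{4}] nothing but 4 survives at r3c1. So r3c1=4.
Step 35. [r1c3∈{6}] r1c3's peers cover all but 6, so r1c3=6.
Step 36. [r7c4∈{6}] r7c4 is down to just 6. So r7c4=6.
Step 37. [r3c7∈{9}] only 9 remains possible at r3c7, so r3c7=9.
Step 38. [r1c5∈{9}] r1c5 has the single candidate 9. So r1c5=9.

Answer: 7 8 6 1 9 4 2 5 3 / 1 9 3 7 5 2 6 8 4 / 4 5 2 3 8 6 9 1 7 / 2 3 9 5 6 1 7 4 8 / 6 4 5 2 7 8 1 3 9 / 8 1 7 9 4 3 5 2 6 / 3 2 4 6 1 9 8 7 5 / 9 7 1 8 3 5 4 6 2 / 5 6 8 4 2 7 3 9 1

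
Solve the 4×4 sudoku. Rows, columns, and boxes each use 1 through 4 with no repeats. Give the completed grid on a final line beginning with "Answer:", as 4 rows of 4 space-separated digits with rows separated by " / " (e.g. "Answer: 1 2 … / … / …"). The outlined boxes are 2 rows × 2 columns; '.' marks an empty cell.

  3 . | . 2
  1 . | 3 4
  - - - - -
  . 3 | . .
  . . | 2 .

Step 1. [r4c2∈{1,4}] 1 has one home in col 2: r4c2 ⇒ r4c2=1.
Step 2. [r3c3∈{1,4}] col 3 places 4 nowhere but r3c3, so r3c3=4.
Step 3. [r3c4∈{1}] nothing but 1 survives at r3c4. So r3c4=1.
Step 4. [r4c1∈{4}] nothing but 4 survives at r4c1, so r4c1=4.
Step 5. [r4c4∈{3}] nothing but 3 survives at r4c4 ⇒ r4c4=3.
Step 6. [r1c3∈{1}] only 1 remains possible at r1c3 ⇒ r1c3=1.
Step 7. [r1c2∈{4}] r1c2's peers cover all but 4 ⇒ r1c2=4.
Step 8. [r3c1∈{2}] r3c1 has the single candidate 2. So r3c1=2.
Step 9. [r2c2∈{2}] only 2 remains possible at r2c2. So r2c2=2.

Answer: 3 4 1 2 / 1 2 3 4 / 2 3 4 1 / 4 1 2 3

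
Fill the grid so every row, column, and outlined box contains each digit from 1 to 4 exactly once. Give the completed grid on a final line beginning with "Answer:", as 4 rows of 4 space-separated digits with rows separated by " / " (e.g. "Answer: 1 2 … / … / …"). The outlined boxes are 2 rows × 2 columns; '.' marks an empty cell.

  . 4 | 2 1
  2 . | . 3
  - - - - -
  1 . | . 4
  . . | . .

Step 1. [r3c3∈{3}] r3c3 is down to just 3, so r3c3=3.
Step 2. [r4c2∈{2,3}] in col 2, 3 fits only at r4c2. So r4c2=3.
Step 3. [r4c1∈{4}] nothing but 4 survives at r4c1 ⇒ r4c1=4.
Step 4. [r2c3∈{4}] nothing but 4 survives at r2c3, so r2c3=4.
Step 5. [r4c3∈{1}] nothing but 1 survives at r4c3 ⇒ r4c3=1.
Step 6. [r2c2∈{1}] nothing but 1 survives at r2c2. So r2c2=1.
Step 7. [r1c1∈{3}] r1c1 has the single candidate 3. So r1c1=3.
Step 8. [r3c2∈{2}] only 2 remains possible at r3c2, so r3c2=2.
Step 9. [r4c4∈{2}] r4c4's peers cover all but 2 ⇒ r4c4=2.

Answer: 3 4 2 1 / 2 1 4 3 / 1 2 3 4 / 4 3 1 2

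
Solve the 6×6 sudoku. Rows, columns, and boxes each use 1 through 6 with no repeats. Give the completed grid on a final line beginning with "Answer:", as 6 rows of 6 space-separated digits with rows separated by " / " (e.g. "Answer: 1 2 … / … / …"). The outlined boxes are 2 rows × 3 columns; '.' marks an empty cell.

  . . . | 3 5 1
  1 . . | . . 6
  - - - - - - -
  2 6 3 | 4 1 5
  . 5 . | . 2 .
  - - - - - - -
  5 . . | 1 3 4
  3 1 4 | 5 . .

Step 1. [r5c2∈{2}] nothing but 2 survives at r5c2 ⇒ r5c2=2.
Step 2. [r1c3∈{2,6}] across row 1, 2 lands solely at r1c3, so r1c3=2.
Step 3. [r1c2∈{4}] r1c2 has the single candidate 4. So r1c2=4.
Step 4. [r2c3∈{5}] r2c3's peers cover all but 5. So r2c3=5.
Step 5. [r4c4∈{6}] r4c4 has the single candidate 6. So r4c4=6.
Step 6. [r6c5∈{6}] r6c5 is down to just 6, so r6c5=6.
Step 7. [r1c1∈{6}] r1c1's peers cover all but 6. So r1c1=6.
Step 8. [r5c3∈{6}] only 6 remains possible at r5c3, so r5c3=6.
Step 9. [r6c6∈{2}] nothing but 2 survives at r6c6, so r6c6=2.
Step 10. [r2c2∈{3}] r2c2's peers cover all but 3, so r2c2=3.
Step 11. [r2c5∈{4}] nothing but 4 survives at r2c5 ⇒ r2c5=4.
Step 12. [r4c6∈{3}] r4c6's peers cover all but 3. So r4c6=3.
Step 13. [r4c1∈{4}] r4c1 is down to just 4. So r4c1=4.
Step 14. [r4c3∈{1}] nothing but 1 survives at r4c3. So r4c3=1.
Step 15. [r2c4∈{2}] r2c4 has the single candidate 2. So r2c4=2.

Answer: 6 4 2 3 5 1 / 1 3 5 2 4 6 / 2 6 3 4 1 5 / 4 5 1 6 2 3 / 5 2 6 1 3 4 / 3 1 4 5 6 2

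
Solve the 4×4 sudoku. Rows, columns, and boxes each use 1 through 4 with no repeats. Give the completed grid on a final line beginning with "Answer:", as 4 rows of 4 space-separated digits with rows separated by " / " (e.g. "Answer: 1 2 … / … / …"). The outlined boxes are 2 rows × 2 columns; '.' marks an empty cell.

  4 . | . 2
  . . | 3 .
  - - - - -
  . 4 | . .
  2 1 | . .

Step 1. [r4c4∈{3,4}] in row 4, 3 fits only at r4c4. So r4c4=3.
Step 2. [r1c3∈{1}] r1c3's peers cover all but 1, so r1c3=1.
Step 3. [r2c1∈{1}] nothing but 1 survives at r2c1, so r2c1=1.
Step 4. [r3c1∈{3}] r3c1's peers cover all but 3 ⇒ r3c1=3.
Step 5. [r2c4∈{4}] r2c4 is down to just 4 ⇒ r2c4=4.
Step 6. [r3c4∈{1}] r3c4 is down to just 1. So r3c4=1.
Step 7. [r2c2∈{2}] nothing but 2 survives at r2c2. So r2c2=2.
Step 8. [r3c3∈{2}] r3c3's peers cover all but 2, so r3c3=2.
Step 9. [r4c3∈{4}] nothing but 4 survives at r4c3. So r4c3=4.
Step 10. [r1c2∈{3}] r1c2's peers cover all but 3 ⇒ r1c2=3.

Answer: 4 3 1 2 / 1 2 3 4 / 3 4 2 1 / 2 1 4 3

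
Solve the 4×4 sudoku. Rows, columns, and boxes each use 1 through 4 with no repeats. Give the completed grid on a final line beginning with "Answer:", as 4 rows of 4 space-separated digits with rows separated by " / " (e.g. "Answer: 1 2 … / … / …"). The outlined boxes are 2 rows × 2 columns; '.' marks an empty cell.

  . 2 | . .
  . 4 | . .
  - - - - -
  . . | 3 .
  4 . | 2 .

Step 1. [r2c3∈{1}] r2c3's peers cover all but 1, so r2c3=1.
Step 2. [r3c2∈{1}] r3c2 is down to just 1, so r3c2=1.
Step 3. [r2c1∈{3}] only 3 remains possible at r2c1, so r2c1=3.
Step 4. [r1c4∈{3,4}] across row 1, 3 lands solely at r1c4 ⇒ r1c4=3.
Step 5. [r3c4∈{4}] only 4 remains possible at r3c4 ⇒ r3c4=4.
Step 6. [r3c1∈{2}] only 2 remains possible at r3c1 ⇒ r3c1=2.
Step 7. [r4c2∈{3}] r4c2 has the single candidate 3 ⇒ r4c2=3.
Step 8. [r4c4∈{1}] only 1 remains possible at r4c4, so r4c4=1.
Step 9. [r2c4∈{2}] r2c4 is down to just 2 ⇒ r2c4=2.
Step 10. [r1c3∈{4}] nothing but 4 survives at r1c3. So r1c3=4.
Step 11. [r1c1∈{1}] r1c1 has the single candidate 1, so r1c1=1.

Answer: 1 2 4 3 / 3 4 1 2 / 2 1 3 4 / 4 3 2 1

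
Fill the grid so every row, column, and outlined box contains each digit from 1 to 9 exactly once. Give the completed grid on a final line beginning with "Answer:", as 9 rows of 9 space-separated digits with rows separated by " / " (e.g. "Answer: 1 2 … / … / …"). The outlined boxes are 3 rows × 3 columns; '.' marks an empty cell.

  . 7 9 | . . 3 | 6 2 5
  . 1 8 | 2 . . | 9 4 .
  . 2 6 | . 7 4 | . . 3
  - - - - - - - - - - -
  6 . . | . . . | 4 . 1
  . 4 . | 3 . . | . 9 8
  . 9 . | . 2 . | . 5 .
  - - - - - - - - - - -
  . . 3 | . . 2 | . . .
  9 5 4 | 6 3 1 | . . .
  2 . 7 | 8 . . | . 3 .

Step 1. [r7c4∈{4,5,7,9}] box 8 places 7 nowhere but r7c4 ⇒ r7c4=7.
Step 2. [r7c8∈{1,6,8}] col 8 places 6 nowhere but r7c8, so r7c8=6.
Step 3. [r4c8∈{7}] only 7 remains possible at r4c8 ⇒ r4c8=7.
Step 4. [r7c1∈{1,8}] in box 7, 1 fits only at r7c1 ⇒ r7c1=1.
Step 5. [r6c1∈{3,7,8}] 8 has one home in col 1: r6c1. So r6c1=8.
Step 6. [r3c8∈{1,8}] across col 8, 1 lands solely at r3c8. So r3c8=1.
Step 7. [r3c1∈{5}] r3c1 has the single candidate 5 ⇒ r3c1=5.
Step 8. [r4c4∈{5,9}] r4c4 is the only open cell in col 4 admitting 5, so r4c4=5.
Step 9. [r8c7∈{2,7,8}] 7 has one home in col 7: r8c7 ⇒ r8c7=7.
Step 10. [r4c6∈{8,9}] across col 6, 8 lands solely at r4c6 ⇒ r4c6=8.
Step 11. [r9c6∈{5,9}] r9c6 is the only open cell in col 6 admitting 9. So r9c6=9.
Step 12. [r9c9∈{4}] nothing but 4 survives at r9c9 ⇒ r9c9=4.
Step 13. [r9c5∈{5}] r9c5's peers cover all but 5, so r9c5=5.
Step 14. [r5c3∈{1,2,5}] row 5 places 5 nowhere but r5c3. So r5c3=5.
Step 15. [r5c5∈{1,6}] r5c5 is the only open cell in row 5 admitting 1, so r5c5=1.
Step 16. [r5c6∈{6,7}] row 5 places 6 nowhere but r5c6. So r5c6=6.
Step 17. [r3c7∈{8}] nothing but 8 survives at r3c7. So r3c7=8.
Step 18. [r4c5∈{9}] nothing but 9 survives at r4c5 ⇒ r4c5=9.
Step 19. [r4c2∈{3}] nothing but 3 survives at r4c2, so r4c2=3.
Step 20. [r7c7∈{5}] nothing but 5 survives at r7c7 ⇒ r7c7=5.
Step 21. [r1c5∈{8}] only 8 remains possible at r1c5 ⇒ r1c5=8.
Step 22. [r7c2∈{8}] only 8 remains possible at r7c2 ⇒ r7c2=8.
Step 23. [r6c7∈{3}] only 3 remains possible at r6c7, so r6c7=3.
Step 24. [r1c4∈{1}] nothing but 1 survives at r1c4 ⇒ r1c4=1.
Step 25. [r2c9∈{7}] r2c9 has the single candidate 7. So r2c9=7.
Step 26. [r5c7∈{2}] r5c7 has the single candidate 2. So r5c7=2.
Step 27. [r3c4∈{9}] only 9 remains possible at r3c4. So r3c4=9.
Step 28. [r6c3∈{1}] r6c3's peers cover all but 1, so r6c3=1.
Step 29. [r8c9∈{2}] r8c9 is down to just 2 ⇒ r8c9=2.
Step 30. [r6c9∈{6}] r6c9 is down to just 6 ⇒ r6c9=6.
Step 31. [r1c1∈{4}] r1c1's peers cover all but 4 ⇒ r1c1=4.
Step 32. [r7c9∈{9}] r7c9 is down to just 9 ⇒ r7c9=9.
Step 33. [r7c5∈{4}] r7c5's peers cover all but 4, so r7c5=4.
Step 34. [r4c3∈{2}] nothing but 2 survives at r4c3, so r4c3=2.
Step 35. [r2c6∈{5}] r2c6's peers cover all but 5. So r2c6=5.
Step 36. [r5c1∈{7}] r5c1 has the single candidate 7. So r5c1=7.
Step 37. [r2c5∈{6}] r2c5 is down to just 6 ⇒ r2c5=6.
Step 38. [r9c7∈{1}] nothing but 1 survives at r9c7 ⇒ r9c7=1.
Step 39. [r8c8∈{8}] r8c8 is down to just 8. So r8c8=8.
Step 40. [r9c2∈{6}] only 6 remains possible at r9c2. So r9c2=6.
Step 41. [r6c6∈{7}] r6c6 has the single candidate 7. So r6c6=7.
Step 42. [r6c4∈{4}] r6c4 is down to just 4 ⇒ r6c4=4.
Step 43. [r2c1∈{3}] r2c1 has the single candidate 3 ⇒ r2c1=3.

Answer: 4 7 9 1 8 3 6 2 5 / 3 1 8 2 6 5 9 4 7 / 5 2 6 9 7 4 8 1 3 / 6 3 2 5 9 8 4 7 1 / 7 4 5 3 1 6 2 9 8 / 8 9 1 4 2 7 3 5 6 / 1 8 3 7 4 2 5 6 9 / 9 5 4 6 3 1 7 8 2 / 2 6 7 8 5 9 1 3 4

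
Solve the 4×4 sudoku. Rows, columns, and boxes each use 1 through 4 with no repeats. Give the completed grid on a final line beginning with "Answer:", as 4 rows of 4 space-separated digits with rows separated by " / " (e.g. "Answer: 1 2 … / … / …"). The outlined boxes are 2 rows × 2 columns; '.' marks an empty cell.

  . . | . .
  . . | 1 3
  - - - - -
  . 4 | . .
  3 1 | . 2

Step 1. [r1c3∈{2,4}] 2 has one home in col 3: r1c3, so r1c3=2.
Step 2. [r2c1∈{2,4}] across row 2, 4 lands solely at r2c1, so r2c1=4.
Step 3. [r3c4∈{1}] nothing but 1 survives at r3c4, so r3c4=1.
Step 4. [r4c3∈{4}] only 4 remains possible at r4c3, so r4c3=4.
Step 5. [r3c1∈{2}] r3c1 is down to just 2 ⇒ r3c1=2.
Step 6. [r1c2∈{3}] only 3 remains possible at r1c2, so r1c2=3.
Step 7. [r1c1∈{1}] r1c1 has the single candidate 1 ⇒ r1c1=1.
Step 8. [r1c4∈{4}] r1c4 is down to just 4 ⇒ r1c4=4.
Step 9. [r2c2∈{2}] r2c2 is down to just 2 ⇒ r2c2=2.
Step 10. [r3c3∈{3}] r3c3 is down to just 3. So r3c3=3.

Answer: 1 3 2 4 / 4 2 1 3 / 2 4 3 1 / 3 1 4 2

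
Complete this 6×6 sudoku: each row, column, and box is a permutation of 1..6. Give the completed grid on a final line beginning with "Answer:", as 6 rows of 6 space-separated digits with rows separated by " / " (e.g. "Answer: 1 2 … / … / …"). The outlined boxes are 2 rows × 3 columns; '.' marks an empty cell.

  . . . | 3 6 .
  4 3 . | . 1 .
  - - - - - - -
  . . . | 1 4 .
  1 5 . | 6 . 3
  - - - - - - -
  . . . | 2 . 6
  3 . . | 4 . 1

Step 1. [r5c1∈{5}] r5c1 has the single candidate 5 ⇒ r5c1=5.
Step 2. [r1c1∈{2}] r1c1's peers cover all but 2 ⇒ r1c1=2.
Step 3. [r2c3∈{5,6}] row 2 places 6 nowhere but r2c3. So r2c3=6.
Step 4. [r6c3∈{2}] only 2 remains possible at r6c3, so r6c3=2.
Step 5. [r3c6∈{2,5}] row 3 places 5 nowhere but r3c6, so r3c6=5.
Step 6. [r1c2∈{1}] only 1 remains possible at r1c2 ⇒ r1c2=1.
Step 7. [r5c2∈{4}] nothing but 4 survives at r5c2. So r5c2=4.
Step 8. [r3c2∈{2,6}] in row 3, 2 fits only at r3c2, so r3c2=2.
Step 9. [r6c2∈{6}] r6c2's peers cover all but 6, so r6c2=6.
Step 10. [r2c6∈{2}] r2c6 has the single candidate 2 ⇒ r2c6=2.
Step 11. [r4c5∈{2}] nothing but 2 survives at r4c5, so r4c5=2.
Step 12. [r1c6∈{4}] r1c6's peers cover all but 4 ⇒ r1c6=4.
Step 13. [r3c1∈{6}] r3c1 is down to just 6. So r3c1=6.
Step 14. [r1c3∈{5}] r1c3's peers cover all but 5, so r1c3=5.
Step 15. [r2c4∈{5}] r2c4 is down to just 5. So r2c4=5.
Step 16. [r6c5∈{5}] only 5 remains possible at r6c5, so r6c5=5.
Step 17. [r4c3∈{4}] r4c3 is down to just 4 ⇒ r4c3=4.
Step 18. [r5c3∈{1}] r5c3's peers cover all but 1. So r5c3=1.
Step 19. [r5c5∈{3}] only 3 remains possible at r5c5 ⇒ r5c5=3.
Step 20. [r3c3∈{3}] r3c3 is down to just 3 ⇒ r3c3=3.

Answer: 2 1 5 3 6 4 / 4 3 6 5 1 2 / 6 2 3 1 4 5 / 1 5 4 6 2 3 / 5 4 1 2 3 6 / 3 6 2 4 5 1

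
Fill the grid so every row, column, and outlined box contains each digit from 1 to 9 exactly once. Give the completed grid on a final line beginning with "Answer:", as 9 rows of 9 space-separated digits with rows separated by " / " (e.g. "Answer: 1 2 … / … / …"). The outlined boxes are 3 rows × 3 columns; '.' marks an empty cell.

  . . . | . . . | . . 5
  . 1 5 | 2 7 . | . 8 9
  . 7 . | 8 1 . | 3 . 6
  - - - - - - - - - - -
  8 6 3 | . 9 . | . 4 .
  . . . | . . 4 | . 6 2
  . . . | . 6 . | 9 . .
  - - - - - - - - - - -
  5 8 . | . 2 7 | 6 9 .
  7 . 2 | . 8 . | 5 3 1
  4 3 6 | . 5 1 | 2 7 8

Step 1. [r1c5∈{3,4}] across col 5, 4 lands solely at r1c5 ⇒ r1c5=4.
Step 2. [r7c4∈{3,4}] r7c4 is the only open cell in row 7 admitting 3 ⇒ r7c4=3.
Step 3. [r8c2∈{9}] only 9 remains possible at r8c2. So r8c2=9.
Step 4. [r6c8∈{1,5}] across col 8, 5 lands solely at r6c8, so r6c8=5.
Step 5. [r1c2∈{2}] r1c2 has the single candidate 2. So r1c2=2.
Step 6. [r3c1∈{9}] r3c1 has the single candidate 9 ⇒ r3c1=9.
Step 7. [r5c1∈{1}] r5c1's peers cover all but 1. So r5c1=1.
Step 8. [r4c9∈{7}] nothing but 7 survives at r4c9. So r4c9=7.
Step 9. [r8c6∈{6}] r8c6 has the single candidate 6. So r8c6=6.
Step 10. [r2c6∈{3}] r2c6's peers cover all but 3, so r2c6=3.
Step 11. [r4c7∈{1}] r4c7 has the single candidate 1. So r4c7=1.
Step 12. [r4c6∈{2,5}] r4c6 is the only open cell in row 4 admitting 2 ⇒ r4c6=2.
Step 13. [r1c4∈{6,9}] col 4 places 6 nowhere but r1c4, so r1c4=6.
Step 14. [r5c3∈{7,9}] 9 has one home in row 5: r5c3, so r5c3=9.
Step 15. [r5c4∈{5,7}] row 5 places 7 nowhere but r5c4 ⇒ r5c4=7.
Step 16. [r3c3∈{4}] r3c3's peers cover all but 4, so r3c3=4.
Step 17. [r9c4∈{9}] nothing but 9 survives at r9c4, so r9c4=9.
Step 18. [r1c1∈{3}] r1c1's peers cover all but 3, so r1c1=3.
Step 19. [r2c1∈{6}] r2c1 has the single candidate 6, so r2c1=6.
Step 20. [r6c4∈{1}] r6c4 is down to just 1 ⇒ r6c4=1.
Step 21. [r1c8∈{1}] nothing but 1 survives at r1c8 ⇒ r1c8=1.
Step 22. [r5c5∈{3}] only 3 remains possible at r5c5. So r5c5=3.
Step 23. [r1c3∈{8}] nothing but 8 survives at r1c3, so r1c3=8.
Step 24. [r1c6∈{9}] nothing but 9 survives at r1c6, so r1c6=9.
Step 25. [r4c4∈{5}] r4c4 is down to just 5 ⇒ r4c4=5.
Step 26. [r6c2∈{4}] r6c2 is down to just 4 ⇒ r6c2=4.
Step 27. [r3c8∈{2}] nothing but 2 survives at r3c8, so r3c8=2.
Step 28. [r2c7∈{4}] only 4 remains possible at r2c7. So r2c7=4.
Step 29. [r7c9∈{4}] only 4 remains possible at r7c9 ⇒ r7c9=4.
Step 30. [r6c9∈{3}] r6c9 has the single candidate 3, so r6c9=3.
Step 31. [r6c3∈{7}] r6c3 is down to just 7. So r6c3=7.
Step 32. [r5c2∈{5}] only 5 remains possible at r5c2 ⇒ r5c2=5.
Step 33. [r3c6∈{5}] r3c6's peers cover all but 5 ⇒ r3c6=5.
Step 34. [r5c7∈{8}] r5c7's peers cover all but 8 ⇒ r5c7=8.
Step 35. [r6c1∈{2}] r6c1 has the single candidate 2, so r6c1=2.
Step 36. [r8c4∈{4}] only 4 remains possible at r8c4 ⇒ r8c4=4.
Step 37. [r6c6∈{8}] r6c6's peers cover all but 8, so r6c6=8.
Step 38. [r1c7∈{7}] r1c7's peers cover all but 7 ⇒ r1c7=7.
Step 39. [r7c3∈{1}] r7c3 has the single candidate 1, so r7c3=1.

Answer: 3 2 8 6 4 9 7 1 5 / 6 1 5 2 7 3 4 8 9 / 9 7 4 8 1 5 3 2 6 / 8 6 3 5 9 2 1 4 7 / 1 5 9 7 3 4 8 6 2 / 2 4 7 1 6 8 9 5 3 / 5 8 1 3 2 7 6 9 4 / 7 9 2 4 8 6 5 3 1 / 4 3 6 9 5 1 2 7 8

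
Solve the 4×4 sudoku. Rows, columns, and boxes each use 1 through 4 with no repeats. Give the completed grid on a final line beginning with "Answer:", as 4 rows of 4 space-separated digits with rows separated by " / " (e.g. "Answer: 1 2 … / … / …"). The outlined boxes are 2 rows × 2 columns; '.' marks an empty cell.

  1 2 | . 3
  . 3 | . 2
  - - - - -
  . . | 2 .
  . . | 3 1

Step 1. [r2c1∈{4}] only 4 remains possible at r2c1 ⇒ r2c1=4.
Step 2. [r3c4∈{4}] only 4 remains possible at r3c4 ⇒ r3c4=4.
Step 3. [r3c2∈{1}] nothing but 1 survives at r3c2 ⇒ r3c2=1.
Step 4. [r4c2∈{4}] only 4 remains possible at r4c2 ⇒ r4c2=4.
Step 5. [r2c3∈{1}] only 1 remains possible at r2c3 ⇒ r2c3=1.
Step 6. [r1c3∈{4}] nothing but 4 survives at r1c3. So r1c3=4.
Step 7. [r3c1∈{3}] r3c1 is down to just 3, so r3c1=3.
Step 8. [r4c1∈{2}] nothing but 2 survives at r4c1 ⇒ r4c1=2.

Answer: 1 2 4 3 / 4 3 1 2 / 3 1 2 4 / 2 4 3 1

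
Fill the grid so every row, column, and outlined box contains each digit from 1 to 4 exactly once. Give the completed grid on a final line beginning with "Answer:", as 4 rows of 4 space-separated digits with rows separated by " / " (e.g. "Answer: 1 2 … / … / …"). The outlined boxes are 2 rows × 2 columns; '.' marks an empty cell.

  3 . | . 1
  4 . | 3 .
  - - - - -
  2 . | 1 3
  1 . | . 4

Step 1. [r1c2∈{2}] r1c2's peers cover all but 2 ⇒ r1c2=2.
Step 2. [r1c3∈{4}] only 4 remains possible at r1c3. So r1c3=4.
Step 3. [r2c4∈{2}] only 2 remains possible at r2c4. So r2c4=2.
Step 4. [r4c3∈{2}] r4c3 has the single candidate 2 ⇒ r4c3=2.
Step 5. [r3c2∈{4}] r3c2 has the single candidate 4 ⇒ r3c2=4.
Step 6. [r4c2∈{3}] r4c2 is down to just 3. So r4c2=3.
Step 7. [r2c2∈{1}] only 1 remains possible at r2c2. So r2c2=1.

Answer: 3 2 4 1 / 4 1 3 2 / 2 4 1 3 / 1 3 2 4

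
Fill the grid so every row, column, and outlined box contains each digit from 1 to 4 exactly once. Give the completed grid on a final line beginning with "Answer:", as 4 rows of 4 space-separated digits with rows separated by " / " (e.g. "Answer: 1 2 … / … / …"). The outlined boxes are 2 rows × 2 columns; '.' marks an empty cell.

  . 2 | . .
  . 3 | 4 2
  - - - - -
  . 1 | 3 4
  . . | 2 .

Step 1. [r1c1∈{1,4}] row 1 places 4 nowhere but r1c1 ⇒ r1c1=4.
Step 2. [r1c4∈{1,3}] across row 1, 3 lands solely at r1c4 ⇒ r1c4=3.
Step 3. [r4c2∈{4}] only 4 remains possible at r4c2, so r4c2=4.
Step 4. [r3c1∈{2}] nothing but 2 survives at r3c1, so r3c1=2.
Step 5. [r1c3∈{1}] r1c3 is down to just 1, so r1c3=1.
Step 6. [r2c1∈{1}] only 1 remains possible at r2c1 ⇒ r2c1=1.
Step 7. [r4c1∈{3}] nothing but 3 survives at r4c1, so r4c1=3.
Step 8. [r4c4∈{1}] nothing but 1 survives at r4c4 ⇒ r4c4=1.

Answer: 4 2 1 3 / 1 3 4 2 / 2 1 3 4 / 3 4 2 1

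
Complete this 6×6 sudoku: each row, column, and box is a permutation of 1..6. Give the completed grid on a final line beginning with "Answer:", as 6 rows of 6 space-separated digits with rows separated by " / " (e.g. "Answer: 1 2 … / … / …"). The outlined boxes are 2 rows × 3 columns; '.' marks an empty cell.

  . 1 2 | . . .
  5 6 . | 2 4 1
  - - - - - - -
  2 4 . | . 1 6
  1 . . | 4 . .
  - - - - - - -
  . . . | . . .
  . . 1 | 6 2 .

Step 1. [r5c3∈{3,4,5,6}] across col 3, 4 lands solely at r5c3. So r5c3=4.
Step 2. [r6c1∈{3}] r6c1 is down to just 3 ⇒ r6c1=3.
Step 3. [r4c2∈{3,5}] r4c2 is the only open cell in col 2 admitting 3 ⇒ r4c2=3.
Step 4. [r4c5∈{5}] only 5 remains possible at r4c5 ⇒ r4c5=5.
Step 5. [r5c5∈{3}] only 3 remains possible at r5c5 ⇒ r5c5=3.
Step 6. [r5c6∈{5}] r5c6 is down to just 5. So r5c6=5.
Step 7. [r1c4∈{3,5}] 5 has one home in row 1: r1c4 ⇒ r1c4=5.
Step 8. [r1c1∈{4}] only 4 remains possible at r1c1 ⇒ r1c1=4.
Step 9. [r6c2∈{5}] only 5 remains possible at r6c2. So r6c2=5.
Step 10. [r1c6∈{3}] only 3 remains possible at r1c6 ⇒ r1c6=3.
Step 11. [r1c5∈{6}] r1c5's peers cover all but 6, so r1c5=6.
Step 12. [r3c4∈{3}] r3c4's peers cover all but 3, so r3c4=3.
Step 13. [r3c3∈{5}] r3c3 is down to just 5, so r3c3=5.
Step 14. [r4c6∈{2}] r4c6 has the single candidate 2 ⇒ r4c6=2.
Step 15. [r5c1∈{6}] r5c1 is down to just 6 ⇒ r5c1=6.
Step 16. [r2c3∈{3}] r2c3 has the single candidate 3, so r2c3=3.
Step 17. [r6c6∈{4}] nothing but 4 survives at r6c6, so r6c6=4.
Step 18. [r5c4∈{1}] r5c4 is down to just 1. So r5c4=1.
Step 19. [r5c2∈{2}] r5c2's peers cover all but 2 ⇒ r5c2=2.
Step 20. [r4c3∈{6}] nothing but 6 survives at r4c3. So r4c3=6.

Answer: 4 1 2 5 6 3 / 5 6 3 2 4 1 / 2 4 5 3 1 6 / 1 3 6 4 5 2 / 6 2 4 1 3 5 / 3 5 1 6 2 4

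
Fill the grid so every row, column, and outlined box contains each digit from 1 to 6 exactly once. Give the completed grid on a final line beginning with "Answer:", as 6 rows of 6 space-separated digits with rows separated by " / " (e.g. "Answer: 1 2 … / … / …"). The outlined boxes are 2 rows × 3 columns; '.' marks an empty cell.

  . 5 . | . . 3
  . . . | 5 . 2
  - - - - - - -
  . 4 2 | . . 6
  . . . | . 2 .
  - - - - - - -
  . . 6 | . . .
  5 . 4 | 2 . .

Step 1. [r1c3∈{1}] r1c3 is down to just 1, so r1c3=1.
Step 2. [r6c6∈{1}] r6c6's peers cover all but 1 ⇒ r6c6=1.
Step 3. [r6c2∈{3}] r6c2 is down to just 3. So r6c2=3.
Step 4. [r2c2∈{6}] r2c2's peers cover all but 6 ⇒ r2c2=6.
Step 5. [r3c5∈{1,3,5}] across row 3, 5 lands solely at r3c5, so r3c5=5.
Step 6. [r4c2∈{1}] r4c2 has the single candidate 1 ⇒ r4c2=1.
Step 7. [r3c1∈{3}] only 3 remains possible at r3c1, so r3c1=3.
Step 8. [r2c1∈{4}] r2c1 is down to just 4 ⇒ r2c1=4.
Step 9. [r4c4∈{3,4}] across row 4, 3 lands solely at r4c4. So r4c4=3.
Step 10. [r5c4∈{4}] only 4 remains possible at r5c4 ⇒ r5c4=4.
Step 11. [r5c2∈{2}] r5c2 has the single candidate 2 ⇒ r5c2=2.
Step 12. [r1c5∈{4,6}] across row 1, 4 lands solely at r1c5. So r1c5=4.
Step 13. [r5c1∈{1}] nothing but 1 survives at r5c1, so r5c1=1.
Step 14. [r4c6∈{4}] r4c6 has the single candidate 4 ⇒ r4c6=4.
Step 15. [r1c1∈{2}] r1c1 has the single candidate 2, so r1c1=2.
Step 16. [r5c6∈{5}] r5c6 has the single candidate 5. So r5c6=5.
Step 17. [r6c5∈{6}] r6c5 is down to just 6 ⇒ r6c5=6.
Step 18. [r5c5∈{3}] r5c5 has the single candidate 3. So r5c5=3.
Step 19. [r2c3∈{3}] r2c3 is down to just 3, so r2c3=3.
Step 20. [r2c5∈{1}] nothing but 1 survives at r2c5 ⇒ r2c5=1.
Step 21. [r3c4∈{1}] r3c4 has the single candidate 1. So r3c4=1.
Step 22. [r1c4∈{6}] r1c4 is down to just 6 ⇒ r1c4=6.
Step 23. [r4c3∈{5}] r4c3 is down to just 5, so r4c3=5.
Step 24. [r4c1∈{6}] r4c1's peers cover all but 6 ⇒ r4c1=6.

Answer: 2 5 1 6 4 3 / 4 6 3 5 1 2 / 3 4 2 1 5 6 / 6 1 5 3 2 4 / 1 2 6 4 3 5 / 5 3 4 2 6 1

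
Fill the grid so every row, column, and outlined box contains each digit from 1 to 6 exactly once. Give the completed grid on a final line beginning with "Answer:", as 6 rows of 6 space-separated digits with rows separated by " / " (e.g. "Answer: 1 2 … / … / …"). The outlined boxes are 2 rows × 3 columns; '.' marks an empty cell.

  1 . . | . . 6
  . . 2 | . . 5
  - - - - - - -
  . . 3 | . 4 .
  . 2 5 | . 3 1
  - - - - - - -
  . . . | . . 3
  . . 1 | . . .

Step 1. [r5c3∈{4,6}] across col 3, 6 lands solely at r5c3, so r5c3=6.
Step 2. [r6c6∈{2,4}] col 6 places 4 nowhere but r6c6. So r6c6=4.
Step 3. [r1c2∈{3,4,5}] 5 has one home in row 1: r1c2, so r1c2=5.
Step 4. [r3c1∈{6}] r3c1 has the single candidate 6 ⇒ r3c1=6.
Step 5. [r1c4∈{2,3,4}] across row 1, 3 lands solely at r1c4 ⇒ r1c4=3.
Step 6. [r2c4∈{1,4}] across col 4, 4 lands solely at r2c4, so r2c4=4.
Step 7. [r3c4∈{2,5}] across row 3, 5 lands solely at r3c4, so r3c4=5.
Step 8. [r6c5∈{2,5,6}] 6 has one home in col 5: r6c5, so r6c5=6.
Step 9. [r6c4∈{2}] r6c4's peers cover all but 2, so r6c4=2.
Step 10. [r5c1∈{2,4,5}] across row 5, 2 lands solely at r5c1 ⇒ r5c1=2.
Step 11. [r2c1∈{3}] nothing but 3 survives at r2c1. So r2c1=3.
Step 12. [r5c5∈{1,5}] row 5 places 5 nowhere but r5c5, so r5c5=5.
Step 13. [r4c4∈{6}] r4c4's peers cover all but 6. So r4c4=6.
Step 14. [r4c1∈{4}] r4c1's peers cover all but 4. So r4c1=4.
Step 15. [r1c3∈{4}] r1c3 has the single candidate 4, so r1c3=4.
Step 16. [r3c2∈{1}] only 1 remains possible at r3c2 ⇒ r3c2=1.
Step 17. [r6c1∈{5}] r6c1 has the single candidate 5 ⇒ r6c1=5.
Step 18. [r3c6∈{2}] only 2 remains possible at r3c6, so r3c6=2.
Step 19. [r5c2∈{4}] r5c2 has the single candidate 4, so r5c2=4.
Step 20. [r6c2∈{3}] r6c2 has the single candidate 3. So r6c2=3.
Step 21. [r2c2∈{6}] r2c2 is down to just 6. So r2c2=6.
Step 22. [r1c5∈{2}] only 2 remains possible at r1c5. So r1c5=2.
Step 23. [r2c5∈{1}] r2c5's peers cover all but 1 ⇒ r2c5=1.
Step 24. [r5c4∈{1}] r5c4 has the single candidate 1, so r5c4=1.

Answer: 1 5 4 3 2 6 / 3 6 2 4 1 5 / 6 1 3 5 4 2 / 4 2 5 6 3 1 / 2 4 6 1 5 3 / 5 3 1 2 6 4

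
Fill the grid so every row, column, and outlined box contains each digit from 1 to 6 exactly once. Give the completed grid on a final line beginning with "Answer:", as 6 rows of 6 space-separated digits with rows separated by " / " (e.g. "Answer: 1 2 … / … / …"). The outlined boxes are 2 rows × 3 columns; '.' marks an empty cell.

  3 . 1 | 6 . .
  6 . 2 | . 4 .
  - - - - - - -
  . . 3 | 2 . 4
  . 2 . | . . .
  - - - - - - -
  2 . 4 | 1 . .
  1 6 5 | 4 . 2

Step 1. [r1c6∈{5}] r1c6's peers cover all but 5 ⇒ r1c6=5.
Step 2. [r3c5∈{1,5,6}] 6 has one home in row 3: r3c5, so r3c5=6.
Step 3. [r4c4∈{3,5}] in col 4, 5 fits only at r4c4, so r4c4=5.
Step 4. [r6c5∈{3}] r6c5 is down to just 3 ⇒ r6c5=3.
Step 5. [r2c6∈{1,3}] 1 has one home in row 2: r2c6. So r2c6=1.
Step 6. [r3c1∈{5}] r3c1 has the single candidate 5. So r3c1=5.
Step 7. [r2c4∈{3}] r2c4 is down to just 3, so r2c4=3.
Step 8. [r2c2∈{5}] r2c2 is down to just 5. So r2c2=5.
Step 9. [r5c5∈{5}] r5c5 is down to just 5 ⇒ r5c5=5.
Step 10. [r5c6∈{6}] r5c6's peers cover all but 6 ⇒ r5c6=6.
Step 11. [r5c2∈{3}] r5c2 is down to just 3. So r5c2=3.
Step 12. [r3c2∈{1}] only 1 remains possible at r3c2, so r3c2=1.
Step 13. [r4c3∈{6}] r4c3 has the single candidate 6. So r4c3=6.
Step 14. [r1c2∈{4}] nothing but 4 survives at r1c2. So r1c2=4.
Step 15. [r4c6∈{3}] only 3 remains possible at r4c6 ⇒ r4c6=3.
Step 16. [r1c5∈{2}] r1c5 is down to just 2, so r1c5=2.
Step 17. [r4c1∈{4}] nothing but 4 survives at r4c1 ⇒ r4c1=4.
Step 18. [r4c5∈{1}] nothing but 1 survives at r4c5 ⇒ r4c5=1.

Answer: 3 4 1 6 2 5 / 6 5 2 3 4 1 / 5 1 3 2 6 4 / 4 2 6 5 1 3 / 2 3 4 1 5 6 / 1 6 5 4 3 2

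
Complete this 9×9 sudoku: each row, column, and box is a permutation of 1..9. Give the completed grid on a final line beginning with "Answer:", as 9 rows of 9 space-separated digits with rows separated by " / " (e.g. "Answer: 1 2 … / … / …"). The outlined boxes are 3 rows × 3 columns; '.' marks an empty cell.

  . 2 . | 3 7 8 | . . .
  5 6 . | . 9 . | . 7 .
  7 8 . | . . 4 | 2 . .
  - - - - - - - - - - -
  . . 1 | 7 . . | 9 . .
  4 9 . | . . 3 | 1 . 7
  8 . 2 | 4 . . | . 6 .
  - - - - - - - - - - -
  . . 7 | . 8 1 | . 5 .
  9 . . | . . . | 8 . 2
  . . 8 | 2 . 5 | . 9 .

Step 1. [r8c4∈{6}] only 6 remains possible at r8c4, so r8c4=6.
Step 2. [r3c5∈{1,5,6}] in box 2, 6 fits only at r3c5. So r3c5=6.
Step 3. [r2c9∈{1,3,4,8}] row 2 places 8 nowhere but r2c9 ⇒ r2c9=8.
Step 4. [r4c8∈{2,3,4,8}] 8 has one home in row 4: r4c8, so r4c8=8.
Step 5. [r4c9∈{3,4,5}] r4c9 is the only open cell in row 4 admitting 4 ⇒ r4c9=4.
Step 6. [r1c1∈{1}] only 1 remains possible at r1c1, so r1c1=1.
Step 7. [r1c8∈{4}] r1c8 is down to just 4. So r1c8=4.
Step 8. [r2c7∈{3}] r2c7 is down to just 3, so r2c7=3.
Step 9. [r8c8∈{1,3}] col 8 places 3 nowhere but r8c8. So r8c8=3.
Step 10. [r7c9∈{6}] r7c9's peers cover all but 6, so r7c9=6.
Step 11. [r6c7∈{5}] r6c7's peers cover all but 5 ⇒ r6c7=5.
Step 12. [r8c2∈{1,4,5}] 1 has one home in row 8: r8c2. So r8c2=1.
Step 13. [r9c5∈{3,4}] across col 5, 3 lands solely at r9c5, so r9c5=3.
Step 14. [r9c2∈{4}] r9c2 is down to just 4 ⇒ r9c2=4.
Step 15. [r7c2∈{3}] r7c2 is down to just 3, so r7c2=3.
Step 16. [r3c4∈{1,5}] box 2 places 5 nowhere but r3c4. So r3c4=5.
Step 17. [r4c6∈{2,6}] r4c6 is the only open cell in col 6 admitting 6, so r4c6=6.
Step 18. [r4c5∈{2,5}] across row 4, 2 lands solely at r4c5 ⇒ r4c5=2.
Step 19. [r1c3∈{9}] r1c3 is down to just 9, so r1c3=9.
Step 20. [r4c2∈{5}] r4c2 is down to just 5. So r4c2=5.
Step 21. [r3c8∈{1}] only 1 remains possible at r3c8, so r3c8=1.
Step 22. [r2c3∈{4}] r2c3 is down to just 4, so r2c3=4.
Step 23. [r3c9∈{9}] nothing but 9 survives at r3c9, so r3c9=9.
Step 24. [r6c2∈{7}] r6c2 is down to just 7, so r6c2=7.
Step 25. [r1c7∈{6}] nothing but 6 survives at r1c7. So r1c7=6.
Step 26. [r7c7∈{4}] r7c7's peers cover all but 4. So r7c7=4.
Step 27. [r9c7∈{7}] nothing but 7 survives at r9c7 ⇒ r9c7=7.
Step 28. [r5c3∈{6}] r5c3 is down to just 6 ⇒ r5c3=6.
Step 29. [r3c3∈{3}] r3c3's peers cover all but 3 ⇒ r3c3=3.
Step 30. [r1c9∈{5}] r1c9 is down to just 5, so r1c9=5.
Step 31. [r6c6∈{9}] nothing but 9 survives at r6c6, so r6c6=9.
Step 32. [r4c1∈{3}] only 3 remains possible at r4c1. So r4c1=3.
Step 33. [r9c9∈{1}] r9c9 has the single candidate 1. So r9c9=1.
Step 34. [r5c4∈{8}] only 8 remains possible at r5c4, so r5c4=8.
Step 35. [r7c4∈{9}] only 9 remains possible at r7c4. So r7c4=9.
Step 36. [r5c8∈{2}] r5c8's peers cover all but 2 ⇒ r5c8=2.
Step 37. [r6c5∈{1}] nothing but 1 survives at r6c5. So r6c5=1.
Step 38. [r8c6∈{7}] r8c6 is down to just 7. So r8c6=7.
Step 39. [r2c4∈{1}] only 1 remains possible at r2c4, so r2c4=1.
Step 40. [r2c6∈{2}] r2c6 has the single candidate 2. So r2c6=2.
Step 41. [r8c5∈{4}] nothing but 4 survives at r8c5, so r8c5=4.
Step 42. [r8c3∈{5}] nothing but 5 survives at r8c3, so r8c3=5.
Step 43. [r6c9∈{3}] only 3 remains possible at r6c9, so r6c9=3.
Step 44. [r5c5∈{5}] r5c5's peers cover all but 5 ⇒ r5c5=5.
Step 45. [r9c1∈{6}] nothing but 6 survives at r9c1. So r9c1=6.
Step 46. [r7c1∈{2}] r7c1 has the single candidate 2, so r7c1=2.

Answer: 1 2 9 3 7 8 6 4 5 / 5 6 4 1 9 2 3 7 8 / 7 8 3 5 6 4 2 1 9 / 3 5 1 7 2 6 9 8 4 / 4 9 6 8 5 3 1 2 7 / 8 7 2 4 1 9 5 6 3 / 2 3 7 9 8 1 4 5 6 / 9 1 5 6 4 7 8 3 2 / 6 4 8 2 3 5 7 9 1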